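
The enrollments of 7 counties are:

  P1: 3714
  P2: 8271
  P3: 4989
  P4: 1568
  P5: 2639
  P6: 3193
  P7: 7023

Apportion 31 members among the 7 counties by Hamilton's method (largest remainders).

The standard divisor is 31397/31 ≈ 1012.806.
Standard quotas: P1 3.6670, P2 8.1664, P3 4.9259, P4 1.5482, P5 2.6056, P6 3.1526, P7 6.9342.
Lower quotas: P1 3, P2 8, P3 4, P4 1, P5 2, P6 3, P7 6 (sum 27, leaving 4 seats).
Remainders in descending order: P7 0.9342, P3 0.9259, P1 0.6670, P5 0.6056, P4 0.5482, P2 0.1664, P6 0.1526.
Largest remainders: P7, P3, P1, P5 receive the extra seats.

P1 4; P2 8; P3 5; P4 1; P5 3; P6 3; P7 7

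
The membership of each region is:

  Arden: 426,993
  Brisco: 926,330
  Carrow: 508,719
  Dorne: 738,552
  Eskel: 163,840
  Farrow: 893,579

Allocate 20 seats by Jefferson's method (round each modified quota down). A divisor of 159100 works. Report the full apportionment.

With modified divisor 159100: modified quotas Arden 2.684, Brisco 5.822, Carrow 3.197, Dorne 4.642, Eskel 1.030, Farrow 5.616.
Rounding down: Arden 2, Brisco 5, Carrow 3, Dorne 4, Eskel 1, Farrow 5 (total 20).

Arden: 2; Brisco: 5; Carrow: 3; Dorne: 4; Eskel: 1; Farrow: 5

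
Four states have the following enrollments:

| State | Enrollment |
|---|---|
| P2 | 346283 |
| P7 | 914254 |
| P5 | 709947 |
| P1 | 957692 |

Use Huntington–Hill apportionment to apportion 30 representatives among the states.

P2 4; P7 9; P5 7; P1 10

With divisor 98167: modified quotas P2 3.527, P7 9.313, P5 7.232, P1 9.756.
Geometric-mean thresholds: P2 √(3·4)=3.464, P7 √(9·10)=9.487, P5 √(7·8)=7.483, P1 √(9·10)=9.487.
Each quota rounded against its threshold gives P2 4, P7 9, P5 7, P1 10 (total 30).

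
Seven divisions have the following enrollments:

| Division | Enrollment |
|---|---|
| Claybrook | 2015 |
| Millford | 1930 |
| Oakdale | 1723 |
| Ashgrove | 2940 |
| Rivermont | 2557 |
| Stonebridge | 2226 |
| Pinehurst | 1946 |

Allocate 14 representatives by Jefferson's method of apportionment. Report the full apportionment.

Claybrook: 2; Millford: 2; Oakdale: 1; Ashgrove: 3; Rivermont: 2; Stonebridge: 2; Pinehurst: 2

Standard divisor 15337/14 ≈ 1095.5; standard quotas: Claybrook 1.839, Millford 1.762, Oakdale 1.573, Ashgrove 2.684, Rivermont 2.334, Stonebridge 2.032, Pinehurst 1.776.
Rounding down gives 1, 1, 1, 2, 2, 2, 1 = 10 seats, so the divisor must be adjusted.
With modified divisor 900: modified quotas Claybrook 2.239, Millford 2.144, Oakdale 1.914, Ashgrove 3.267, Rivermont 2.841, Stonebridge 2.473, Pinehurst 2.162.
Rounding down: Claybrook 2, Millford 2, Oakdale 1, Ashgrove 3, Rivermont 2, Stonebridge 2, Pinehurst 2 (total 14).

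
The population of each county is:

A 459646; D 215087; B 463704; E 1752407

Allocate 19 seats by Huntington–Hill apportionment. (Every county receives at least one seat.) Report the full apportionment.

A: 3; D: 1; B: 3; E: 12

With divisor 152308: modified quotas A 3.018, D 1.412, B 3.045, E 11.506.
Geometric-mean thresholds: A √(3·4)=3.464, D √(1·2)=1.414, B √(3·4)=3.464, E √(11·12)=11.489.
Each quota rounded against its threshold gives A 3, D 1, B 3, E 12 (total 19).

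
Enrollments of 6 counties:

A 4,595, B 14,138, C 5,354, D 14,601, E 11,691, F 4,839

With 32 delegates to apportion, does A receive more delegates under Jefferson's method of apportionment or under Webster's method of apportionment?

Jefferson: A 2, B 8, C 3, D 9, E 7, F 3.
Webster: A 3, B 8, C 3, D 8, E 7, F 3.
A gets 2 under Jefferson and 3 under Webster.

Webster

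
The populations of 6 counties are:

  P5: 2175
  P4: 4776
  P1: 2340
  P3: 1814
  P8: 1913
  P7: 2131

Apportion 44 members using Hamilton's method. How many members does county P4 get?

14

Total 15149; standard divisor 15149/44 ≈ 344.295.
Standard quotas: P5 6.317, P4 13.872, P1 6.796, P3 5.269, P8 5.556, P7 6.189.
Lower quotas: P5 6, P4 13, P1 6, P3 5, P8 5, P7 6 (sum 41, leaving 3 seats).
Remainders in descending order: P4 0.872, P1 0.796, P8 0.556, P5 0.317, P3 0.269, P7 0.189.
The surplus seats go to P4, P1, P8.
P4 receives 14.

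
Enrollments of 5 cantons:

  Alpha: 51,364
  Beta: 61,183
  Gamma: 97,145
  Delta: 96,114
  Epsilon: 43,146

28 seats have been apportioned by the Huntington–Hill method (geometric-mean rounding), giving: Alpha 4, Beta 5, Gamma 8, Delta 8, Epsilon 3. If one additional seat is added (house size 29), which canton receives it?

Epsilon

Priority for the next seat is population ÷ (√(s·(s+1))).
Priorities: Alpha 11485.340, Beta 11170.436, Gamma 11448.648, Delta 11327.144, Epsilon 12455.177.
Highest priority: Epsilon.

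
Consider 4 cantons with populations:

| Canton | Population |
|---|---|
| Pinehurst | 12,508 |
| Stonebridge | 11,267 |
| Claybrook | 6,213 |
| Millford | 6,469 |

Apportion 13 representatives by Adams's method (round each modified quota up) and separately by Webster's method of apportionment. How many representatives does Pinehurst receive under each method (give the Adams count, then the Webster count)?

Adams: Pinehurst 4, Stonebridge 4, Claybrook 2, Millford 3.
Webster: Pinehurst 5, Stonebridge 4, Claybrook 2, Millford 2.
Pinehurst gets 4 under Adams and 5 under Webster.

4 and 5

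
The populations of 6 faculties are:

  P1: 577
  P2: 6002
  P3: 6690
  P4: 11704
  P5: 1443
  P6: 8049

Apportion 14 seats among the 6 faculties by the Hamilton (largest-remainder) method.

Total 34465; standard divisor 34465/14 ≈ 2461.786.
Standard quotas: P1 0.2344, P2 2.4381, P3 2.7175, P4 4.7543, P5 0.5862, P6 3.2696.
Lower quotas: P1 0, P2 2, P3 2, P4 4, P5 0, P6 3 (sum 11, leaving 3 seats).
Remainders in descending order: P4 0.7543, P3 0.7175, P5 0.5862, P2 0.4381, P6 0.2696, P1 0.2344.
Largest remainders: P4, P3, P5 receive the extra seats.

P1: 0, P2: 2, P3: 3, P4: 5, P5: 1, P6: 3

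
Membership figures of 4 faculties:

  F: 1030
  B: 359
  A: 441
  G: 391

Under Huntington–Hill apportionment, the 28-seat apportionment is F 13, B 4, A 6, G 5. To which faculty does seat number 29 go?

B

Priority for the next seat is population ÷ (√(s·(s+1))).
Priorities: F 76.349, B 80.275, A 68.048, G 71.387.
Highest priority: B.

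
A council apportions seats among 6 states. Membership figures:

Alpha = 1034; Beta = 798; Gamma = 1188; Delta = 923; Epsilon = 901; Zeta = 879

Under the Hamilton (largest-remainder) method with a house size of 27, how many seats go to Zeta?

Standard divisor: 5723 ÷ 27 ≈ 211.963.
Standard quotas: Alpha 4.878, Beta 3.765, Gamma 5.605, Delta 4.355, Epsilon 4.251, Zeta 4.147.
Lower quotas: Alpha 4, Beta 3, Gamma 5, Delta 4, Epsilon 4, Zeta 4 (sum 24, leaving 3 seats).
Remainders in descending order: Alpha 0.878, Beta 0.765, Gamma 0.605, Delta 0.355, Epsilon 0.251, Zeta 0.147.
The surplus seats go to Alpha, Beta, Gamma.
Zeta receives 4.

4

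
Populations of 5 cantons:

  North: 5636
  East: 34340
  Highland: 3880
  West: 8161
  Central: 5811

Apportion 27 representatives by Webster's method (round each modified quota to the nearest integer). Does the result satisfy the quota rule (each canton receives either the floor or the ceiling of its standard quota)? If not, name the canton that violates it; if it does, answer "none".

East

Standard quotas: North 2.631, East 16.033, Highland 1.812, West 3.810, Central 2.713.
Webster allocation: North 3, East 15, Highland 2, West 4, Central 3.
East has quota 16.033 (lower 16, upper 17) but receives 15 — outside the quota interval.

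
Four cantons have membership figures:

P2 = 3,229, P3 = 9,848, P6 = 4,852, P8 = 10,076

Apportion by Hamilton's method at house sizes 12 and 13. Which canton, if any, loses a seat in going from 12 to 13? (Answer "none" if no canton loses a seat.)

P2

At 12 seats: P2 2, P3 4, P6 2, P8 4.
At 13 seats: P2 1, P3 5, P6 2, P8 5.
P2 drops from 2 to 1.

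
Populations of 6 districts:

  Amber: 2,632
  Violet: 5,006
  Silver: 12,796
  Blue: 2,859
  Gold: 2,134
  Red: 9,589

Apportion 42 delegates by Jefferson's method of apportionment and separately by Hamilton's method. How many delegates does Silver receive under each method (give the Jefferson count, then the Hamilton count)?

Jefferson: Amber 3, Violet 6, Silver 16, Blue 3, Gold 2, Red 12.
Hamilton: Amber 3, Violet 6, Silver 15, Blue 3, Gold 3, Red 12.
Silver gets 16 under Jefferson and 15 under Hamilton.

16 and 15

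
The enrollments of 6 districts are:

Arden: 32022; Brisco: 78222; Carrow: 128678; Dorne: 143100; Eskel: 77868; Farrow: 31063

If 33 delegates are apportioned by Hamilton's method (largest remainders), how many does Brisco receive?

5

Total 490953; standard divisor 490953/33 ≈ 14877.364.
Standard quotas: Arden 2.1524, Brisco 5.2578, Carrow 8.6492, Dorne 9.6186, Eskel 5.2340, Farrow 2.0879.
Lower quotas: Arden 2, Brisco 5, Carrow 8, Dorne 9, Eskel 5, Farrow 2 (sum 31, leaving 2 seats).
Remainders in descending order: Carrow 0.6492, Dorne 0.6186, Brisco 0.2578, Eskel 0.2340, Arden 0.1524, Farrow 0.0879.
Largest remainders: Carrow, Dorne receive the extra seats.
Brisco receives 5.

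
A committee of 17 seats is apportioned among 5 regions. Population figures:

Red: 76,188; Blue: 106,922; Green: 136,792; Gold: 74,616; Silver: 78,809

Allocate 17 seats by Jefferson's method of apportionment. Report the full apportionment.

Standard divisor 473327/17 ≈ 27842.765; standard quotas: Red 2.736, Blue 3.840, Green 4.913, Gold 2.680, Silver 2.831.
Rounding down gives 2, 3, 4, 2, 2 = 13 seats, so the divisor must be adjusted.
With modified divisor 25100: modified quotas Red 3.035, Blue 4.260, Green 5.450, Gold 2.973, Silver 3.140.
Rounding down: Red 3, Blue 4, Green 5, Gold 2, Silver 3 (total 17).

Red=3; Blue=4; Green=5; Gold=2; Silver=3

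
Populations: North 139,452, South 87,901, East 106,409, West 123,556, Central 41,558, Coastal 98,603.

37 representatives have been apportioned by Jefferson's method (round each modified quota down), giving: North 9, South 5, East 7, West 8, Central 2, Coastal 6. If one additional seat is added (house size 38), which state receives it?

South

Priority for the next seat is population ÷ (current seats + 1).
Priorities: North 13945.200, South 14650.167, East 13301.125, West 13728.444, Central 13852.667, Coastal 14086.143.
Highest priority: South.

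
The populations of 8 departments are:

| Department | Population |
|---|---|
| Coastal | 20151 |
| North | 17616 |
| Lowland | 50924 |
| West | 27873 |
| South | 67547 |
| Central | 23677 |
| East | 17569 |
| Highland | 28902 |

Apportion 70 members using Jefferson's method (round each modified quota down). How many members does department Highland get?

Standard divisor 254259/70 ≈ 3632.271; standard quotas: Coastal 5.548, North 4.850, Lowland 14.020, West 7.674, South 18.596, Central 6.519, East 4.837, Highland 7.957.
Rounding down gives 5, 4, 14, 7, 18, 6, 4, 7 = 65 seats, so the divisor must be adjusted.
With modified divisor 3400: modified quotas Coastal 5.927, North 5.181, Lowland 14.978, West 8.198, South 19.867, Central 6.964, East 5.167, Highland 8.501.
Rounding down: Coastal 5, North 5, Lowland 14, West 8, South 19, Central 6, East 5, Highland 8 (total 70).
Highland receives 8.

8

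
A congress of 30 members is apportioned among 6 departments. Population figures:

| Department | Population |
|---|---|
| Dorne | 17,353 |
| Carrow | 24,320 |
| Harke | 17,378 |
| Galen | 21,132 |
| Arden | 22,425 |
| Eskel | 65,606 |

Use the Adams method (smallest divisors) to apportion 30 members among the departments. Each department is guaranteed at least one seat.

Standard divisor 168214/30 ≈ 5607.133; standard quotas: Dorne 3.095, Carrow 4.337, Harke 3.099, Galen 3.769, Arden 3.999, Eskel 11.700.
Rounding up gives 4, 5, 4, 4, 4, 12 = 33 seats, so the divisor must be adjusted.
With modified divisor 6000: modified quotas Dorne 2.892, Carrow 4.053, Harke 2.896, Galen 3.522, Arden 3.737, Eskel 10.934.
Rounding up: Dorne 3, Carrow 5, Harke 3, Galen 4, Arden 4, Eskel 11 (total 30).

Dorne 3, Carrow 5, Harke 3, Galen 4, Arden 4, Eskel 11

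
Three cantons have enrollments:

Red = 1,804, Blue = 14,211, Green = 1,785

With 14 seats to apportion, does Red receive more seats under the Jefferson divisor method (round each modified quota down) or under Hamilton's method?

Hamilton

Jefferson: Red 1, Blue 12, Green 1.
Hamilton: Red 2, Blue 11, Green 1.
Red gets 1 under Jefferson and 2 under Hamilton.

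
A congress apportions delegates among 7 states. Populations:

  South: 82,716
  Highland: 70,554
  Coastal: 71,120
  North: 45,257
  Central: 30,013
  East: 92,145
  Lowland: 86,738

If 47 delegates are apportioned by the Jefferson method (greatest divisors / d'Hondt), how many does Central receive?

Standard divisor 478543/47 ≈ 10181.766; standard quotas: South 8.124, Highland 6.929, Coastal 6.985, North 4.445, Central 2.948, East 9.050, Lowland 8.519.
Rounding down gives 8, 6, 6, 4, 2, 9, 8 = 43 seats, so the divisor must be adjusted.
With modified divisor 9400: modified quotas South 8.800, Highland 7.506, Coastal 7.566, North 4.815, Central 3.193, East 9.803, Lowland 9.227.
Rounding down: South 8, Highland 7, Coastal 7, North 4, Central 3, East 9, Lowland 9 (total 47).
Central receives 3.

3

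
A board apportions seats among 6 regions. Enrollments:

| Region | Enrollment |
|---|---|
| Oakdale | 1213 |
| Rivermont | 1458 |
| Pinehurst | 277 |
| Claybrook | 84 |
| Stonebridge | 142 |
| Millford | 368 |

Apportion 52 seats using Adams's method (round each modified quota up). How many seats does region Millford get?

Standard divisor 3542/52 ≈ 68.115; standard quotas: Oakdale 17.808, Rivermont 21.405, Pinehurst 4.067, Claybrook 1.233, Stonebridge 2.085, Millford 5.403.
Rounding up gives 18, 22, 5, 2, 3, 6 = 56 seats, so the divisor must be adjusted.
With modified divisor 72: modified quotas Oakdale 16.847, Rivermont 20.250, Pinehurst 3.847, Claybrook 1.167, Stonebridge 1.972, Millford 5.111.
Rounding up: Oakdale 17, Rivermont 21, Pinehurst 4, Claybrook 2, Stonebridge 2, Millford 6 (total 52).
Millford receives 6.

6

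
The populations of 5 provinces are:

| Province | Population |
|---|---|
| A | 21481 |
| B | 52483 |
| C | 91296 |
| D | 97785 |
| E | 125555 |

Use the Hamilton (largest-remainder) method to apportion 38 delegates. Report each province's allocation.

A 2, B 5, C 9, D 10, E 12

Standard divisor: 388600 ÷ 38 ≈ 10226.316.
Standard quotas: A 2.1006, B 5.1322, C 8.9276, D 9.5621, E 12.2776.
Lower quotas: A 2, B 5, C 8, D 9, E 12 (sum 36, leaving 2 seats).
Remainders in descending order: C 0.9276, D 0.5621, E 0.2776, B 0.1322, A 0.1006.
Largest remainders: C, D receive the extra seats.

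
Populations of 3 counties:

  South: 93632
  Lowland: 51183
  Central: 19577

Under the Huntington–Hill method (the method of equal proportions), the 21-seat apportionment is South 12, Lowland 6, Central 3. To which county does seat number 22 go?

Priority for the next seat is population ÷ (√(s·(s+1))).
Priorities: South 7496.560, Lowland 7897.708, Central 5651.393.
Highest priority: Lowland.

Lowland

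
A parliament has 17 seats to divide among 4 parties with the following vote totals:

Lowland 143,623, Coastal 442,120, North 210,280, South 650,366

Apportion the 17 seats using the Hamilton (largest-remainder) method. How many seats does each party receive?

Lowland 2; Coastal 5; North 2; South 8

Standard divisor: 1446389 ÷ 17 ≈ 85081.706.
Standard quotas: Lowland 1.6881, Coastal 5.1964, North 2.4715, South 7.6440.
Lower quotas: Lowland 1, Coastal 5, North 2, South 7 (sum 15, leaving 2 seats).
Remainders in descending order: Lowland 0.6881, South 0.6440, North 0.4715, Coastal 0.1964.
The surplus seats go to Lowland, South.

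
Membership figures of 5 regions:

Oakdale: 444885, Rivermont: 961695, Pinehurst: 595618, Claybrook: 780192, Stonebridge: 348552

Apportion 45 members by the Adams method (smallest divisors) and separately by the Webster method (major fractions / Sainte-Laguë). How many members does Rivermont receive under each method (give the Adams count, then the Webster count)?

Adams: Oakdale 7, Rivermont 13, Pinehurst 9, Claybrook 11, Stonebridge 5.
Webster: Oakdale 6, Rivermont 14, Pinehurst 9, Claybrook 11, Stonebridge 5.
Rivermont gets 13 under Adams and 14 under Webster.

13 and 14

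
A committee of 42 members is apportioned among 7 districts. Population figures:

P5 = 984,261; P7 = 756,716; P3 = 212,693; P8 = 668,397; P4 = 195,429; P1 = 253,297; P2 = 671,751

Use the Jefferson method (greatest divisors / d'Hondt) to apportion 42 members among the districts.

Standard divisor 3742544/42 ≈ 89108.19; standard quotas: P5 11.046, P7 8.492, P3 2.387, P8 7.501, P4 2.193, P1 2.843, P2 7.539.
Rounding down gives 11, 8, 2, 7, 2, 2, 7 = 39 seats, so the divisor must be adjusted.
With modified divisor 83759.2: modified quotas P5 11.751, P7 9.034, P3 2.539, P8 7.980, P4 2.333, P1 3.024, P2 8.020.
Rounding down: P5 11, P7 9, P3 2, P8 7, P4 2, P1 3, P2 8 (total 42).

P5=11, P7=9, P3=2, P8=7, P4=2, P1=3, P2=8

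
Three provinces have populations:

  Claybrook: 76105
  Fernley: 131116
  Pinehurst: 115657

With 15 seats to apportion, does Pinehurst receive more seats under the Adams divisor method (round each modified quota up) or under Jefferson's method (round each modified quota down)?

Adams: Claybrook 4, Fernley 6, Pinehurst 5.
Jefferson: Claybrook 3, Fernley 6, Pinehurst 6.
Pinehurst gets 5 under Adams and 6 under Jefferson.

Jefferson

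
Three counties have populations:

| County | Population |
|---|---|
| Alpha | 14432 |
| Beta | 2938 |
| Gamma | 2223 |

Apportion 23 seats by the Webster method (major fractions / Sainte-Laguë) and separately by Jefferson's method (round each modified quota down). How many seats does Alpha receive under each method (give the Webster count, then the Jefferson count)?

17 and 18

Webster: Alpha 17, Beta 3, Gamma 3.
Jefferson: Alpha 18, Beta 3, Gamma 2.
Alpha gets 17 under Webster and 18 under Jefferson.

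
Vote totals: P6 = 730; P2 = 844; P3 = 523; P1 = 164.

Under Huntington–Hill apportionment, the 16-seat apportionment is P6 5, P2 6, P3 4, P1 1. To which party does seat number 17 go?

P6

Priority for the next seat is population ÷ (√(s·(s+1))).
Priorities: P6 133.279, P2 130.232, P3 116.946, P1 115.966.
Highest priority: P6.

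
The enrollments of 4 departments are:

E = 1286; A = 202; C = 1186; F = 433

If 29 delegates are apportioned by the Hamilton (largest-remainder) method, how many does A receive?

The standard divisor is 3107/29 ≈ 107.138.
Standard quotas: E 12.003, A 1.885, C 11.070, F 4.042.
Lower quotas: E 12, A 1, C 11, F 4 (sum 28, leaving 1 seat).
Remainders in descending order: A 0.885, C 0.070, F 0.042, E 0.003.
Largest remainder: A receives the extra seat.
A receives 2.

2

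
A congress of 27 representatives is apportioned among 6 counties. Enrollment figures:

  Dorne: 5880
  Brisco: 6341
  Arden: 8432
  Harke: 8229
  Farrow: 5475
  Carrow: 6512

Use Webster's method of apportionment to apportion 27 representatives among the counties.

Dorne: 4, Brisco: 4, Arden: 6, Harke: 5, Farrow: 4, Carrow: 4

Standard divisor 40869/27 ≈ 1513.667; standard quotas: Dorne 3.885, Brisco 4.189, Arden 5.571, Harke 5.436, Farrow 3.617, Carrow 4.302.
Rounding to the nearest integer gives Dorne 4, Brisco 4, Arden 6, Harke 5, Farrow 4, Carrow 4 — total 27, matching the house size, so no adjustment is needed.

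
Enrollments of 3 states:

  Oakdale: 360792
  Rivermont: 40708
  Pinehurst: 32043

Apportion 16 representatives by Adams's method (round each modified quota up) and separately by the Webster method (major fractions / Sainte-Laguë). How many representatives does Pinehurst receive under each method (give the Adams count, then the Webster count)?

Adams: Oakdale 12, Rivermont 2, Pinehurst 2.
Webster: Oakdale 13, Rivermont 2, Pinehurst 1.
Pinehurst gets 2 under Adams and 1 under Webster.

2 and 1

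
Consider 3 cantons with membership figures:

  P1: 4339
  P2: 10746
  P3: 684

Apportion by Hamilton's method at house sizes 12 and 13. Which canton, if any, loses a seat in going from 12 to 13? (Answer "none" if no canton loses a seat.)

P3

At 12 seats: P1 3, P2 8, P3 1.
At 13 seats: P1 4, P2 9, P3 0.
P3 drops from 1 to 0.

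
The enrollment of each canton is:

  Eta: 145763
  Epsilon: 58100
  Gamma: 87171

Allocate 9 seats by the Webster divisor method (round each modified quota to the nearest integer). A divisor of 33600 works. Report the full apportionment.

Eta 4; Epsilon 2; Gamma 3

With modified divisor 33600: modified quotas Eta 4.338, Epsilon 1.729, Gamma 2.594.
Rounding to the nearest integer: Eta 4, Epsilon 2, Gamma 3 (total 9).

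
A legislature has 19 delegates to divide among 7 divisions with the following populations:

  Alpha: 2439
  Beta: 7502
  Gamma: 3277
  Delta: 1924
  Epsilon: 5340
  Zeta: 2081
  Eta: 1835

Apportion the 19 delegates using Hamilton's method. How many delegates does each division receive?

Alpha 2; Beta 6; Gamma 3; Delta 1; Epsilon 4; Zeta 2; Eta 1

Total 24398; standard divisor 24398/19 ≈ 1284.105.
Standard quotas: Alpha 1.8994, Beta 5.8422, Gamma 2.5520, Delta 1.4983, Epsilon 4.1585, Zeta 1.6206, Eta 1.4290.
Lower quotas: Alpha 1, Beta 5, Gamma 2, Delta 1, Epsilon 4, Zeta 1, Eta 1 (sum 15, leaving 4 seats).
Remainders in descending order: Alpha 0.8994, Beta 0.8422, Zeta 0.6206, Gamma 0.5520, Delta 0.4983, Eta 0.4290, Epsilon 0.1585.
Largest remainders: Alpha, Beta, Zeta, Gamma receive the extra seats.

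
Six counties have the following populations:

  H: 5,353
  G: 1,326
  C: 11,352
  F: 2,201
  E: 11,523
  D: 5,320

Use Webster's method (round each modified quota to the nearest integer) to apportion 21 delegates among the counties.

H 3, G 1, C 6, F 1, E 7, D 3

Standard divisor 37075/21 ≈ 1765.476; standard quotas: H 3.032, G 0.751, C 6.430, F 1.247, E 6.527, D 3.013.
Rounding to the nearest integer gives H 3, G 1, C 6, F 1, E 7, D 3 — total 21, matching the house size, so no adjustment is needed.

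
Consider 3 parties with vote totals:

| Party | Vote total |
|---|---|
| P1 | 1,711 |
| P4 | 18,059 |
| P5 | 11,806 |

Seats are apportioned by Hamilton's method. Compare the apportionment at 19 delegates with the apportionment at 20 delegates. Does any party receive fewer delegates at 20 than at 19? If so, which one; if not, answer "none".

At 19 seats: P1 1, P4 11, P5 7.
At 20 seats: P1 1, P4 11, P5 8.
No party's allocation decreased.

none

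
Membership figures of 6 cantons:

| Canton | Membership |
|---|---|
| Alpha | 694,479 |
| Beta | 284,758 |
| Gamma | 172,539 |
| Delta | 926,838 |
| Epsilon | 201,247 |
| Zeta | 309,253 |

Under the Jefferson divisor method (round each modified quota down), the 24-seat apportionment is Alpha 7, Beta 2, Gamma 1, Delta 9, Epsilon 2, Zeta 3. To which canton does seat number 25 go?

Beta

Priority for the next seat is population ÷ (current seats + 1).
Priorities: Alpha 86809.875, Beta 94919.333, Gamma 86269.500, Delta 92683.800, Epsilon 67082.333, Zeta 77313.250.
Highest priority: Beta.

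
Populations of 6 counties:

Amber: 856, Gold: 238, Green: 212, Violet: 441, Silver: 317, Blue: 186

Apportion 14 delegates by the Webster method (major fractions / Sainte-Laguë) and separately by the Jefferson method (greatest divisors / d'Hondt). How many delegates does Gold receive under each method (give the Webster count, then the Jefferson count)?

2 and 1

Webster: Amber 5, Gold 2, Green 1, Violet 3, Silver 2, Blue 1.
Jefferson: Amber 6, Gold 1, Green 1, Violet 3, Silver 2, Blue 1.
Gold gets 2 under Webster and 1 under Jefferson.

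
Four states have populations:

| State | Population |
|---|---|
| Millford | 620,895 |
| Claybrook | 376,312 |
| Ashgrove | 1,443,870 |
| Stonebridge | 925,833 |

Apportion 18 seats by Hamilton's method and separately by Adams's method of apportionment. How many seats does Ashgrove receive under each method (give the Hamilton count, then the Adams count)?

Hamilton: Millford 3, Claybrook 2, Ashgrove 8, Stonebridge 5.
Adams: Millford 4, Claybrook 2, Ashgrove 7, Stonebridge 5.
Ashgrove gets 8 under Hamilton and 7 under Adams.

8 and 7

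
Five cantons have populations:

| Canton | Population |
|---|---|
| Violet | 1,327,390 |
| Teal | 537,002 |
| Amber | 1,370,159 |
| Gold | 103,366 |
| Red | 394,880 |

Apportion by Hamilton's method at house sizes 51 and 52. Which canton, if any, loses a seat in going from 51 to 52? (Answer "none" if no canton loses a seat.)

Gold

At 51 seats: Violet 18, Teal 7, Amber 19, Gold 2, Red 5.
At 52 seats: Violet 19, Teal 7, Amber 19, Gold 1, Red 6.
Gold drops from 2 to 1.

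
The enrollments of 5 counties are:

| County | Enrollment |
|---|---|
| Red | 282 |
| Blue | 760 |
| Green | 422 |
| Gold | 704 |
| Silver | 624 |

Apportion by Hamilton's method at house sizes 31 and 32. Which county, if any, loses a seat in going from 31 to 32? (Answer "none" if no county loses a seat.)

At 31 seats: Red 3, Blue 8, Green 5, Gold 8, Silver 7.
At 32 seats: Red 3, Blue 9, Green 5, Gold 8, Silver 7.
No county's allocation decreased.

none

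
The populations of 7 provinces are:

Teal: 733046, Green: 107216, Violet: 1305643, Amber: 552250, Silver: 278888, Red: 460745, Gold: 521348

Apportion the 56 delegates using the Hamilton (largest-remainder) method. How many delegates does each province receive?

Teal=10; Green=2; Violet=18; Amber=8; Silver=4; Red=7; Gold=7

Total 3959136; standard divisor 3959136/56 ≈ 70698.857.
Standard quotas: Teal 10.3686, Green 1.5165, Violet 18.4677, Amber 7.8113, Silver 3.9447, Red 6.5170, Gold 7.3742.
Lower quotas: Teal 10, Green 1, Violet 18, Amber 7, Silver 3, Red 6, Gold 7 (sum 52, leaving 4 seats).
Remainders in descending order: Silver 0.9447, Amber 0.8113, Red 0.5170, Green 0.5165, Violet 0.4677, Gold 0.3742, Teal 0.3686.
The surplus seats go to Silver, Amber, Red, Green.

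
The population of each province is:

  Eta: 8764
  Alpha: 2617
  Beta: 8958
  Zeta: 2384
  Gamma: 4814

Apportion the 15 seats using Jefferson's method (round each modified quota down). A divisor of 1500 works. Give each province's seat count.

Eta 5, Alpha 1, Beta 5, Zeta 1, Gamma 3

With modified divisor 1500: modified quotas Eta 5.843, Alpha 1.745, Beta 5.972, Zeta 1.589, Gamma 3.209.
Rounding down: Eta 5, Alpha 1, Beta 5, Zeta 1, Gamma 3 (total 15).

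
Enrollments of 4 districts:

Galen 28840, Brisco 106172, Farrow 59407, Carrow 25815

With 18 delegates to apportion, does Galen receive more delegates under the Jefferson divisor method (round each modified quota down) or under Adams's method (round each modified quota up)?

Adams

Jefferson: Galen 2, Brisco 9, Farrow 5, Carrow 2.
Adams: Galen 3, Brisco 8, Farrow 5, Carrow 2.
Galen gets 2 under Jefferson and 3 under Adams.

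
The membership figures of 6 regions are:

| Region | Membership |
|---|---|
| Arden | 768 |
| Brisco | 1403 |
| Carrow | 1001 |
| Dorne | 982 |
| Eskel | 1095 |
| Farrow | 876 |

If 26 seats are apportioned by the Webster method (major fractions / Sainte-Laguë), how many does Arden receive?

3

Standard divisor 6125/26 ≈ 235.577; standard quotas: Arden 3.260, Brisco 5.956, Carrow 4.249, Dorne 4.168, Eskel 4.648, Farrow 3.719.
Rounding to the nearest integer gives Arden 3, Brisco 6, Carrow 4, Dorne 4, Eskel 5, Farrow 4 — total 26, matching the house size, so no adjustment is needed.
Arden receives 3.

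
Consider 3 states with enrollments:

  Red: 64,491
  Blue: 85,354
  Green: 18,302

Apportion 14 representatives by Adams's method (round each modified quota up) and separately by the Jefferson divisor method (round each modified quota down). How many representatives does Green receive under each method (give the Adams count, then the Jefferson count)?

Adams: Red 5, Blue 7, Green 2.
Jefferson: Red 6, Blue 7, Green 1.
Green gets 2 under Adams and 1 under Jefferson.

2 and 1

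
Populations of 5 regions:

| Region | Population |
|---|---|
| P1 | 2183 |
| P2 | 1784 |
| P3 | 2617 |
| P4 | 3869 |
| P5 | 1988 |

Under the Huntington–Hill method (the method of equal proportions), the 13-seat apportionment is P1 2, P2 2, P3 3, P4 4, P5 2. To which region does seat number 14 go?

P1

Priority for the next seat is population ÷ (√(s·(s+1))).
Priorities: P1 891.206, P2 728.315, P3 755.463, P4 865.135, P5 811.598.
Highest priority: P1.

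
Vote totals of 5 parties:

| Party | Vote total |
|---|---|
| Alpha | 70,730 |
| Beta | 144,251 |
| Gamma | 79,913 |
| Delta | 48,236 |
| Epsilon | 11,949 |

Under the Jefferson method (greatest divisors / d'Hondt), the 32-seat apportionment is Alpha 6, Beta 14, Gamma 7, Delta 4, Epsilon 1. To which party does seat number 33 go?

Priority for the next seat is population ÷ (current seats + 1).
Priorities: Alpha 10104.286, Beta 9616.733, Gamma 9989.125, Delta 9647.200, Epsilon 5974.500.
Highest priority: Alpha.

Alpha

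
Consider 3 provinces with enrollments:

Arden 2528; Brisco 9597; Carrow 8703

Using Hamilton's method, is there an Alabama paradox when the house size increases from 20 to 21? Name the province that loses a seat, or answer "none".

Arden

At 20 seats: Arden 3, Brisco 9, Carrow 8.
At 21 seats: Arden 2, Brisco 10, Carrow 9.
Arden drops from 3 to 2.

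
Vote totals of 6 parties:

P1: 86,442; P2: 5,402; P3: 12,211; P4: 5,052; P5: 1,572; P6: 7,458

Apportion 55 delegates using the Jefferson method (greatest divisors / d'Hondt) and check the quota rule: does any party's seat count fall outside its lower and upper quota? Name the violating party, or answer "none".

Standard quotas: P1 40.244, P2 2.515, P3 5.685, P4 2.352, P5 0.732, P6 3.472.
Jefferson allocation: P1 42, P2 2, P3 6, P4 2, P5 0, P6 3.
P1 has quota 40.244 (lower 40, upper 41) but receives 42 — outside the quota interval.

P1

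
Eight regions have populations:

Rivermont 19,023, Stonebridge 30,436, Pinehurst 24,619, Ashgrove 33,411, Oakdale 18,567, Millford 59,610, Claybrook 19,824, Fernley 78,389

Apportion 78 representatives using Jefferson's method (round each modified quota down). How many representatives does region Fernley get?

22

Standard divisor 283879/78 ≈ 3639.474; standard quotas: Rivermont 5.227, Stonebridge 8.363, Pinehurst 6.764, Ashgrove 9.180, Oakdale 5.102, Millford 16.379, Claybrook 5.447, Fernley 21.539.
Rounding down gives 5, 8, 6, 9, 5, 16, 5, 21 = 75 seats, so the divisor must be adjusted.
With modified divisor 3500: modified quotas Rivermont 5.435, Stonebridge 8.696, Pinehurst 7.034, Ashgrove 9.546, Oakdale 5.305, Millford 17.031, Claybrook 5.664, Fernley 22.397.
Rounding down: Rivermont 5, Stonebridge 8, Pinehurst 7, Ashgrove 9, Oakdale 5, Millford 17, Claybrook 5, Fernley 22 (total 78).
Fernley receives 22.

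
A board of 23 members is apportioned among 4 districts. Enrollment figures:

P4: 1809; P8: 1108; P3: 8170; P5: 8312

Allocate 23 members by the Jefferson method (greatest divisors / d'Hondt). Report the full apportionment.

Standard divisor 19399/23 ≈ 843.435; standard quotas: P4 2.145, P8 1.314, P3 9.687, P5 9.855.
Rounding down gives 2, 1, 9, 9 = 21 seats, so the divisor must be adjusted.
With modified divisor 800: modified quotas P4 2.261, P8 1.385, P3 10.213, P5 10.390.
Rounding down: P4 2, P8 1, P3 10, P5 10 (total 23).

P4 2, P8 1, P3 10, P5 10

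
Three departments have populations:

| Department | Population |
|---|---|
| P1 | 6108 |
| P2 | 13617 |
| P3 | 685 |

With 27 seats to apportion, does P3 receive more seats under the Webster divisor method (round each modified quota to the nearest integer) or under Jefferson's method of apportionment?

Webster

Webster: P1 8, P2 18, P3 1.
Jefferson: P1 8, P2 19, P3 0.
P3 gets 1 under Webster and 0 under Jefferson.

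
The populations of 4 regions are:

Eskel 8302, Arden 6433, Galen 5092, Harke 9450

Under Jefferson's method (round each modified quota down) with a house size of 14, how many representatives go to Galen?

2

Standard divisor 29277/14 ≈ 2091.214; standard quotas: Eskel 3.970, Arden 3.076, Galen 2.435, Harke 4.519.
Rounding down gives 3, 3, 2, 4 = 12 seats, so the divisor must be adjusted.
With modified divisor 1800: modified quotas Eskel 4.612, Arden 3.574, Galen 2.829, Harke 5.250.
Rounding down: Eskel 4, Arden 3, Galen 2, Harke 5 (total 14).
Galen receives 2.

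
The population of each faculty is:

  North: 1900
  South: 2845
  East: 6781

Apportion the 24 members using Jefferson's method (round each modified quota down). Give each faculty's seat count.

Standard divisor 11526/24 ≈ 480.25; standard quotas: North 3.956, South 5.924, East 14.120.
Rounding down gives 3, 5, 14 = 22 seats, so the divisor must be adjusted.
With modified divisor 460: modified quotas North 4.130, South 6.185, East 14.741.
Rounding down: North 4, South 6, East 14 (total 24).

North 4; South 6; East 14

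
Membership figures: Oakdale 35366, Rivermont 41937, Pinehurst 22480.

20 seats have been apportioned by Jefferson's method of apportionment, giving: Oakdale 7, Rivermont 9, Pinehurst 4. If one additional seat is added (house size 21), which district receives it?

Priority for the next seat is population ÷ (current seats + 1).
Priorities: Oakdale 4420.750, Rivermont 4193.700, Pinehurst 4496.000.
Highest priority: Pinehurst.

Pinehurst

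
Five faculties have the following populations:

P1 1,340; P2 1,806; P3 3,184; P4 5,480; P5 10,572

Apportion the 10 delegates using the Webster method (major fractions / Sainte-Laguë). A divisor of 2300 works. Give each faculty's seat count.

P1=1, P2=1, P3=1, P4=2, P5=5

With modified divisor 2300: modified quotas P1 0.583, P2 0.785, P3 1.384, P4 2.383, P5 4.597.
Rounding to the nearest integer: P1 1, P2 1, P3 1, P4 2, P5 5 (total 10).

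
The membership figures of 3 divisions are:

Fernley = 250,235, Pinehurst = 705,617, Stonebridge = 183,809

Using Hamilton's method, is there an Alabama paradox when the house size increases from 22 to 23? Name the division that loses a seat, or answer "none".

none

At 22 seats: Fernley 5, Pinehurst 14, Stonebridge 3.
At 23 seats: Fernley 5, Pinehurst 14, Stonebridge 4.
No division's allocation decreased.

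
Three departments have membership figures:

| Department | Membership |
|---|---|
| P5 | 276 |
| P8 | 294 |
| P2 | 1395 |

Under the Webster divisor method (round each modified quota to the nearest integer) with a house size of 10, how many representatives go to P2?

Standard divisor 1965/10 ≈ 196.5; standard quotas: P5 1.405, P8 1.496, P2 7.099.
Rounding to the nearest integer gives 1, 1, 7 = 9 seats, so the divisor must be adjusted.
With modified divisor 190: modified quotas P5 1.453, P8 1.547, P2 7.342.
Rounding to the nearest integer: P5 1, P8 2, P2 7 (total 10).
P2 receives 7.

7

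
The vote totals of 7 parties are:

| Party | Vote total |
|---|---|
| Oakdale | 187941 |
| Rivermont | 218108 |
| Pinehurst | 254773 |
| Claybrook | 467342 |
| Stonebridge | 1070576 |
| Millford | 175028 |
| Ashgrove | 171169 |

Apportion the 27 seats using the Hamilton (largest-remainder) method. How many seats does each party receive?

Standard divisor: 2544937 ÷ 27 ≈ 94256.926.
Standard quotas: Oakdale 1.9939, Rivermont 2.3140, Pinehurst 2.7030, Claybrook 4.9582, Stonebridge 11.3581, Millford 1.8569, Ashgrove 1.8160.
Lower quotas: Oakdale 1, Rivermont 2, Pinehurst 2, Claybrook 4, Stonebridge 11, Millford 1, Ashgrove 1 (sum 22, leaving 5 seats).
Remainders in descending order: Oakdale 0.9939, Claybrook 0.9582, Millford 0.8569, Ashgrove 0.8160, Pinehurst 0.7030, Stonebridge 0.3581, Rivermont 0.3140.
Largest remainders: Oakdale, Claybrook, Millford, Ashgrove, Pinehurst receive the extra seats.

Oakdale 2, Rivermont 2, Pinehurst 3, Claybrook 5, Stonebridge 11, Millford 2, Ashgrove 2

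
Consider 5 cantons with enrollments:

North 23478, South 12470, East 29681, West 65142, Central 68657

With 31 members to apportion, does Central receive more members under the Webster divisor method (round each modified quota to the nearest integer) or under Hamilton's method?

Hamilton

Webster: North 4, South 2, East 5, West 10, Central 10.
Hamilton: North 4, South 2, East 4, West 10, Central 11.
Central gets 10 under Webster and 11 under Hamilton.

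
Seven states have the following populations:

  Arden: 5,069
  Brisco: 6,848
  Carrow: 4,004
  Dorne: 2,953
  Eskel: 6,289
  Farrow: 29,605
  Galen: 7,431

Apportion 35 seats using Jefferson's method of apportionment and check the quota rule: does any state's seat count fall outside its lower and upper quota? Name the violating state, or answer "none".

Farrow

Standard quotas: Arden 2.852, Brisco 3.853, Carrow 2.253, Dorne 1.662, Eskel 3.539, Farrow 16.659, Galen 4.181.
Jefferson allocation: Arden 3, Brisco 4, Carrow 2, Dorne 1, Eskel 3, Farrow 18, Galen 4.
Farrow has quota 16.659 (lower 16, upper 17) but receives 18 — outside the quota interval.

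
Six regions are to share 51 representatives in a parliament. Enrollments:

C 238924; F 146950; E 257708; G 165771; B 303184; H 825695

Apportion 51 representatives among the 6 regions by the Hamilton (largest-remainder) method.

The standard divisor is 1938232/51 ≈ 38004.549.
Standard quotas: C 6.2867, F 3.8666, E 6.7810, G 4.3619, B 7.9776, H 21.7262.
Lower quotas: C 6, F 3, E 6, G 4, B 7, H 21 (sum 47, leaving 4 seats).
Remainders in descending order: B 0.9776, F 0.8666, E 0.7810, H 0.7262, G 0.3619, C 0.2867.
Largest remainders: B, F, E, H receive the extra seats.

C 6; F 4; E 7; G 4; B 8; H 22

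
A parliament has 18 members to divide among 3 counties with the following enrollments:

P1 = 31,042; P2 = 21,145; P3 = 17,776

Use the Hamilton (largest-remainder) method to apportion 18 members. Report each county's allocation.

Total 69963; standard divisor 69963/18 ≈ 3886.833.
Standard quotas: P1 7.9864, P2 5.4402, P3 4.5734.
Lower quotas: P1 7, P2 5, P3 4 (sum 16, leaving 2 seats).
Remainders in descending order: P1 0.9864, P3 0.5734, P2 0.4402.
The surplus seats go to P1, P3.

P1 8; P2 5; P3 5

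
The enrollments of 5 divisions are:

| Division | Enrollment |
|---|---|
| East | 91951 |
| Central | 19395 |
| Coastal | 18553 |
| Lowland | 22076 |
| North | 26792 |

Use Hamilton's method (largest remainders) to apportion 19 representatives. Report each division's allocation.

East 10; Central 2; Coastal 2; Lowland 2; North 3

The standard divisor is 178767/19 ≈ 9408.789.
Standard quotas: East 9.7729, Central 2.0614, Coastal 1.9719, Lowland 2.3463, North 2.8476.
Lower quotas: East 9, Central 2, Coastal 1, Lowland 2, North 2 (sum 16, leaving 3 seats).
Remainders in descending order: Coastal 0.9719, North 0.8476, East 0.7729, Lowland 0.3463, Central 0.0614.
Largest remainders: Coastal, North, East receive the extra seats.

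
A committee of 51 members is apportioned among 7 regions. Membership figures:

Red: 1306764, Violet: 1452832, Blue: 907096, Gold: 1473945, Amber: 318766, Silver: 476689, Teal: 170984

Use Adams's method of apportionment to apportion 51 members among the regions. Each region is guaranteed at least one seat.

Standard divisor 6107076/51 ≈ 119746.588; standard quotas: Red 10.913, Violet 12.133, Blue 7.575, Gold 12.309, Amber 2.662, Silver 3.981, Teal 1.428.
Rounding up gives 11, 13, 8, 13, 3, 4, 2 = 54 seats, so the divisor must be adjusted.
With modified divisor 130100: modified quotas Red 10.044, Violet 11.167, Blue 6.972, Gold 11.329, Amber 2.450, Silver 3.664, Teal 1.314.
Rounding up: Red 11, Violet 12, Blue 7, Gold 12, Amber 3, Silver 4, Teal 2 (total 51).

Red 11, Violet 12, Blue 7, Gold 12, Amber 3, Silver 4, Teal 2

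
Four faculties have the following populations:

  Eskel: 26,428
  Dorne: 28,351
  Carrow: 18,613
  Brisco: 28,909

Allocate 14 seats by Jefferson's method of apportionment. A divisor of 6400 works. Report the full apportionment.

With modified divisor 6400: modified quotas Eskel 4.129, Dorne 4.430, Carrow 2.908, Brisco 4.517.
Rounding down: Eskel 4, Dorne 4, Carrow 2, Brisco 4 (total 14).

Eskel 4, Dorne 4, Carrow 2, Brisco 4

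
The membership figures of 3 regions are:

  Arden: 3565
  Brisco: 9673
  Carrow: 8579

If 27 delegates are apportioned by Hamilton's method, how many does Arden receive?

Total 21817; standard divisor 21817/27 ≈ 808.037.
Standard quotas: Arden 4.4119, Brisco 11.9710, Carrow 10.6171.
Lower quotas: Arden 4, Brisco 11, Carrow 10 (sum 25, leaving 2 seats).
Remainders in descending order: Brisco 0.9710, Carrow 0.6171, Arden 0.4119.
The surplus seats go to Brisco, Carrow.
Arden receives 4.

4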